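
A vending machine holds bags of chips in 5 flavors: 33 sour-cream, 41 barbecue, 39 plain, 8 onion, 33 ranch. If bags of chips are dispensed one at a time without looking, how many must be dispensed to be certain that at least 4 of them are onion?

150

The worst case draws every non-onion bag of chips first: 33 + 41 + 39 + 33 = 146.
The next 4 draws are then forced to be onion, giving 146 + 4 = 150.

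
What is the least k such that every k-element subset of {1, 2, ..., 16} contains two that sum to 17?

9

Partition {1, …, 16} into 8 pairs: {1,16}, {2,15}, …, {8,9}.
Choosing 8 integers — say the integers 1 through 8 — takes one from each pair and avoids the property.
Choosing 9 forces two into the same pair by pigeonhole, and those sum to 17. So 9.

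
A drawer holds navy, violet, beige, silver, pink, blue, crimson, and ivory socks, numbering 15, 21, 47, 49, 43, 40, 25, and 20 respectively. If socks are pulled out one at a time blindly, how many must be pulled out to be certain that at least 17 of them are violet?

To avoid violet socks as long as possible, exhaust the other 7 colors first.
The worst case draws every non-violet sock first: 15 + 47 + 49 + 43 + 40 + 25 + 20 = 239.
The next 17 draws are then forced to be violet, giving 239 + 17 = 256.

256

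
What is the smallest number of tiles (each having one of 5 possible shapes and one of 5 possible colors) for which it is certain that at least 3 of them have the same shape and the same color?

51

There are 5 × 5 = 25 (shape, color) combinations acting as pigeonholes.
With 25 × 2 = 50 tiles we could place exactly 2 in each, with no (shape, color) pair reaching 3.
One more forces some (shape, color) pair to hold 3, so 50 + 1 = 51.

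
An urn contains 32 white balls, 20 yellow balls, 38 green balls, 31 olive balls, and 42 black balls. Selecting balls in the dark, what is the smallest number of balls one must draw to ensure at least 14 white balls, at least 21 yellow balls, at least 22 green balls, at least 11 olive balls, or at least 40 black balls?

The worst case stops just short of every target: 13 white, 20 yellow, 21 green, 10 olive, 39 black — 13 + 20 + 21 + 10 + 39 = 103 balls.
One more ball must push some color to its target, so 103 + 1 = 104.

104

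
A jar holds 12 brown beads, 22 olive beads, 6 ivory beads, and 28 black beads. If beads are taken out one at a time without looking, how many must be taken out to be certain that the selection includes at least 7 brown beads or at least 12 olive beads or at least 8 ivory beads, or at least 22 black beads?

The worst case stops just short of every target: 6 brown, 11 olive, all 6 ivory, 21 black — 6 + 11 + 6 + 21 = 44 beads.
One more bead must push some color to its target, so 44 + 1 = 45.

45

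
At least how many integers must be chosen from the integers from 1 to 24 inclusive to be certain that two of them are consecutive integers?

13

Partition {1, …, 24} into 12 pairs: {1,2}, {3,4}, …, {23,24}.
Choosing 12 integers — say the 12 even numbers 2, 4, …, 24 — takes one from each pair and avoids the property.
Choosing 13 forces two into the same pair by pigeonhole, and those are consecutive. So 13.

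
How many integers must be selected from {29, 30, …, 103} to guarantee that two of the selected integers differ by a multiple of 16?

17

Group the integers by remainder mod 16; there are 16 residue classes, each nonempty in this range.
Choosing one from each class (16 integers) avoids any shared remainder.
One more choice must repeat a class, so two differ by a multiple of 16. Hence 16 + 1 = 17.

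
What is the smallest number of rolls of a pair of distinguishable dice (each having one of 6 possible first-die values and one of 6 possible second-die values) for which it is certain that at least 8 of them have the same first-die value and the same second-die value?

253

There are 6 × 6 = 36 (first-die value, second-die value) combinations acting as pigeonholes.
With 36 × 7 = 252 rolls of a pair of distinguishable dice we could place exactly 7 in each, with no (first-die value, second-die value) pair reaching 8.
One more forces some (first-die value, second-die value) pair to hold 8, so 252 + 1 = 253.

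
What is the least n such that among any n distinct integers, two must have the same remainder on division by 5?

Two integers differ by a multiple of 5 exactly when they share a remainder mod 5.
There are 5 residue classes mod 5, so 5 integers can all lie in distinct classes.
One more integer must repeat a residue, giving a difference divisible by 5. So n = 5 + 1 = 6.

6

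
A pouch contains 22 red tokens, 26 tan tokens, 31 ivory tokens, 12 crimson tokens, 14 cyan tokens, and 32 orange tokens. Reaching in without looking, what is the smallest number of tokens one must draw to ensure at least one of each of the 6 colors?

126

The hardest color to obtain is crimson: we could draw every other token first — 137 − 12 = 125 tokens — without a single crimson one.
The next draw must be crimson, so 125 + 1 = 126.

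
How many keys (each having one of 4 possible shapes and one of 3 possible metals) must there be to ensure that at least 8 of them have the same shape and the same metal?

85

There are 4 × 3 = 12 (shape, metal) combinations acting as pigeonholes.
With 12 × 7 = 84 keys we could place exactly 7 in each, with no (shape, metal) pair reaching 8.
One more forces some (shape, metal) pair to hold 8, so 84 + 1 = 85.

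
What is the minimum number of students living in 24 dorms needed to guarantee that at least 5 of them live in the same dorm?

There are 24 dorms acting as pigeonholes.
With 24 × 4 = 96 students we could place exactly 4 in each, with no class reaching 5.
One more forces some class to hold 5, so 96 + 1 = 97.

97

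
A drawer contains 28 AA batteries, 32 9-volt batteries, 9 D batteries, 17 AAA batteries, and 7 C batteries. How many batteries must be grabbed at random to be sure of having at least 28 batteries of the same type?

88

In the worst case we take at most 27 of each type, but all 9 D, all 17 AAA, and all 7 C (fewer than 27), giving 27 + 27 + 9 + 17 + 7 = 87.
One more battery then forces some type to 28, so 87 + 1 = 88.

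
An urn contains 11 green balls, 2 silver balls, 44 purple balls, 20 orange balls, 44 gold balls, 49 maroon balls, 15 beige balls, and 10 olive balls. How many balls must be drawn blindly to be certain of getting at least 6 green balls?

190

The worst case draws every non-green ball first: 2 + 44 + 20 + 44 + 49 + 15 + 10 = 184.
The next 6 draws are then forced to be green, giving 184 + 6 = 190.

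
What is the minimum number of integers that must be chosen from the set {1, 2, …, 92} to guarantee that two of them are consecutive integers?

47

Partition {1, …, 92} into 46 pairs: {1,2}, {3,4}, …, {91,92}.
Choosing 46 integers — say the 46 even numbers 2, 4, …, 92 — takes one from each pair and avoids the property.
Choosing 47 forces two into the same pair by pigeonhole, and those are consecutive. So 47.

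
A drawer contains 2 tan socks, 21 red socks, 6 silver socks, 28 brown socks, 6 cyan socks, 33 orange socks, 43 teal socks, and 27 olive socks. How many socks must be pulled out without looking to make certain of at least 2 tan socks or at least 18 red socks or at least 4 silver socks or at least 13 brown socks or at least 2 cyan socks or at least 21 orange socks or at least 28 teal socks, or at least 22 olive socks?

The worst case stops just short of every target: 1 tan, 17 red, 3 silver, 12 brown, 1 cyan, 20 orange, 27 teal, 21 olive — 1 + 17 + 3 + 12 + 1 + 20 + 27 + 21 = 102 socks.
One more sock must push some color to its target, so 102 + 1 = 103.

103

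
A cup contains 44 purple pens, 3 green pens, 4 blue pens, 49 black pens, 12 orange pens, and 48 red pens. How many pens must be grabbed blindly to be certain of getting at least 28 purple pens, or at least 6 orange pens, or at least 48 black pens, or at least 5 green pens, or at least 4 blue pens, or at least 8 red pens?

Each of the 6 ink colors has its own threshold; avoid all of them simultaneously.
The worst case stops just short of every target: 27 purple, all 3 green, 3 blue, 47 black, 5 orange, 7 red — 27 + 3 + 3 + 47 + 5 + 7 = 92 pens.
One more pen must push some ink color to its target, so 92 + 1 = 93.

93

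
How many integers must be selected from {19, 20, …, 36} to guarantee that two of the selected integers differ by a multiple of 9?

Group the integers by remainder mod 9; there are 9 residue classes, each nonempty in this range.
Choosing one from each class (9 integers) avoids any shared remainder.
One more choice must repeat a class, so two differ by a multiple of 9. Hence 9 + 1 = 10.

10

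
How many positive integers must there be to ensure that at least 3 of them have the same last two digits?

There are 100 possible two-digit endings acting as pigeonholes.
With 100 × 2 = 200 positive integers we could place exactly 2 in each, with no class reaching 3.
One more forces some class to hold 3, so 200 + 1 = 201.

201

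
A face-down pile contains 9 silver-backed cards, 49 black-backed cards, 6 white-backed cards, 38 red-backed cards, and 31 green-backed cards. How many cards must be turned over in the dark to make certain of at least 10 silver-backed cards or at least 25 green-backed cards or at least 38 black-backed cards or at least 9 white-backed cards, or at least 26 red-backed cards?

102

The worst case stops just short of every target: 9 silver-backed, 37 black-backed, all 6 white-backed, 25 red-backed, 24 green-backed — 9 + 37 + 6 + 25 + 24 = 101 cards.
One more card must push some back color to its target, so 101 + 1 = 102.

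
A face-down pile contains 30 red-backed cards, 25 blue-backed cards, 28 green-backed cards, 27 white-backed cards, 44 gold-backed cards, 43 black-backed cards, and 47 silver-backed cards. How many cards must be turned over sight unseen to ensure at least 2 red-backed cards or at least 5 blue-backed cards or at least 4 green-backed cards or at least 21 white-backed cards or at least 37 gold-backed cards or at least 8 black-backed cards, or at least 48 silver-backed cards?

119

Each of the 7 back colors has its own threshold; avoid all of them simultaneously.
The worst case stops just short of every target: 1 red-backed, 4 blue-backed, 3 green-backed, 20 white-backed, 36 gold-backed, 7 black-backed, 47 silver-backed — 1 + 4 + 3 + 20 + 36 + 7 + 47 = 118 cards.
One more card must push some back color to its target, so 118 + 1 = 119.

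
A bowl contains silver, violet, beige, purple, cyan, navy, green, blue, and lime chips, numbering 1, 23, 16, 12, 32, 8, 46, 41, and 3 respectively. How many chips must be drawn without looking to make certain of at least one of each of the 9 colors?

182

The hardest color to obtain is silver: we could draw every other chip first — 182 − 1 = 181 chips — without a single silver one.
The next draw must be silver, so 181 + 1 = 182.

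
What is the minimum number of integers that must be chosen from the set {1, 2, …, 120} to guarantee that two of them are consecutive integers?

Partition {1, …, 120} into 60 pairs: {1,2}, {3,4}, …, {119,120}.
Choosing 60 integers — say the 60 even numbers 2, 4, …, 120 — takes one from each pair and avoids the property.
Choosing 61 forces two into the same pair by pigeonhole, and those are consecutive. So 61.

61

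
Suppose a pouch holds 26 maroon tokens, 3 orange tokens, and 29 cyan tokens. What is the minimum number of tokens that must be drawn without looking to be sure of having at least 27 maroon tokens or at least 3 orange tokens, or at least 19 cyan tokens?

Each of the 3 colors has its own threshold; avoid all of them simultaneously.
The worst case stops just short of every target: 26 maroon, 2 orange, 18 cyan — 26 + 2 + 18 = 46 tokens.
One more token must push some color to its target, so 46 + 1 = 47.

47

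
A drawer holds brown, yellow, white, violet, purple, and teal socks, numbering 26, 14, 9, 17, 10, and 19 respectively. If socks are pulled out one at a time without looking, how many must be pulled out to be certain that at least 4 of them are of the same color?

19

The worst case takes 3 socks of each color without reaching 4 of any: 6 × 3 = 18.
The next sock must bring some color to 4, so 18 + 1 = 19.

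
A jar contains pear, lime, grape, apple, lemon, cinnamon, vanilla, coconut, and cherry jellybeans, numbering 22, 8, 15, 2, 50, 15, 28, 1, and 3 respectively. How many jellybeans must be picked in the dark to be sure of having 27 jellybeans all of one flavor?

In the worst case we take at most 26 of each flavor, but all 22 pear, all 8 lime, all 15 grape, all 2 apple, all 15 cinnamon, all 1 coconut, and all 3 cherry (fewer than 26), giving 22 + 8 + 15 + 2 + 26 + 15 + 26 + 1 + 3 = 118.
One more jellybean then forces some flavor to 27, so 118 + 1 = 119.

119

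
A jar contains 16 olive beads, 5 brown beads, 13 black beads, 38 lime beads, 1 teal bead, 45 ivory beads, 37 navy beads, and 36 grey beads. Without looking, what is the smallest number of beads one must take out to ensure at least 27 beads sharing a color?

Treat the 8 colors as pigeonholes.
In the worst case we take at most 26 of each color, but all 16 olive, all 5 brown, all 13 black, and all 1 teal (fewer than 26), giving 16 + 5 + 13 + 26 + 1 + 26 + 26 + 26 = 139.
One more bead then forces some color to 27, so 139 + 1 = 140.

140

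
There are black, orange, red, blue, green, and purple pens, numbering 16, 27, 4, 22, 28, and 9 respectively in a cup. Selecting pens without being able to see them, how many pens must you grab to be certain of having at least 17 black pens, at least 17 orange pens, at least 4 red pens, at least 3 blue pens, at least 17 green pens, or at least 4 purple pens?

The worst case stops just short of every target: 16 black, 16 orange, 3 red, 2 blue, 16 green, 3 purple — 16 + 16 + 3 + 2 + 16 + 3 = 56 pens.
One more pen must push some ink color to its target, so 56 + 1 = 57.

57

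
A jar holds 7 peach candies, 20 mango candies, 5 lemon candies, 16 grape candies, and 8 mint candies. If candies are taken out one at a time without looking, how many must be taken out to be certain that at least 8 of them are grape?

The worst case draws every non-grape candy first: 7 + 20 + 5 + 8 = 40.
The next 8 draws are then forced to be grape, giving 40 + 8 = 48.

48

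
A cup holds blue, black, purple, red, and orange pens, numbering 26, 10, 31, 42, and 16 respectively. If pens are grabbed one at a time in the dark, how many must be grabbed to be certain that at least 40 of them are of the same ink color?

123

In the worst case we take at most 39 of each ink color, but all 26 blue, all 10 black, all 31 purple, and all 16 orange (fewer than 39), giving 26 + 10 + 31 + 39 + 16 = 122.
One more pen then forces some ink color to 40, so 122 + 1 = 123.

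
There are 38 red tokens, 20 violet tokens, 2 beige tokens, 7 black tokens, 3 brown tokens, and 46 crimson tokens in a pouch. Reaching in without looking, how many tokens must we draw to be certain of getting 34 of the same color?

99

In the worst case we take at most 33 of each color, but all 20 violet, all 2 beige, all 7 black, and all 3 brown (fewer than 33), giving 33 + 20 + 2 + 7 + 3 + 33 = 98.
One more token then forces some color to 34, so 98 + 1 = 99.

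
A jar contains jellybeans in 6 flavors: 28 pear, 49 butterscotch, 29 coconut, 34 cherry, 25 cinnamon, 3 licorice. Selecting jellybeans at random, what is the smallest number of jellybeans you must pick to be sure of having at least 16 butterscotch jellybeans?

135

To avoid butterscotch jellybeans as long as possible, exhaust the other 5 flavors first.
The worst case draws every non-butterscotch jellybean first: 28 + 29 + 34 + 25 + 3 = 119.
The next 16 draws are then forced to be butterscotch, giving 119 + 16 = 135.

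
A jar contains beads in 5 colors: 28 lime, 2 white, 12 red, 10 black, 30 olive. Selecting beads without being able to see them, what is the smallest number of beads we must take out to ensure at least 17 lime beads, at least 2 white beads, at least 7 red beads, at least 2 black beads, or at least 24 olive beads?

48

The worst case stops just short of every target: 16 lime, 1 white, 6 red, 1 black, 23 olive — 16 + 1 + 6 + 1 + 23 = 47 beads.
One more bead must push some color to its target, so 47 + 1 = 48.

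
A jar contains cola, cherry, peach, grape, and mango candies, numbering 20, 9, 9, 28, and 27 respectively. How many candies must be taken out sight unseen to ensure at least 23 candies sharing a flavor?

83

Treat the 5 flavors as pigeonholes.
In the worst case we take at most 22 of each flavor, but all 20 cola, all 9 cherry, and all 9 peach (fewer than 22), giving 20 + 9 + 9 + 22 + 22 = 82.
One more candy then forces some flavor to 23, so 82 + 1 = 83.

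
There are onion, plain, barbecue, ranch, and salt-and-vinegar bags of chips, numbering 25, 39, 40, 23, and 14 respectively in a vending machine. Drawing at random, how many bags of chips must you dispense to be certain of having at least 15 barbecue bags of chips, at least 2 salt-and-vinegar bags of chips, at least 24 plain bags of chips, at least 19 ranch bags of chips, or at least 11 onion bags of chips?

The worst case stops just short of every target: 10 onion, 23 plain, 14 barbecue, 18 ranch, 1 salt-and-vinegar — 10 + 23 + 14 + 18 + 1 = 66 bags of chips.
One more bag of chips must push some flavor to its target, so 66 + 1 = 67.

67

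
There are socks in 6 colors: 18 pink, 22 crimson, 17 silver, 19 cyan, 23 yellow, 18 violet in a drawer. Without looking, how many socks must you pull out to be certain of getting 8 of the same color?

43

The worst case takes 7 socks of each color without reaching 8 of any: 6 × 7 = 42.
The next sock must bring some color to 8, so 42 + 1 = 43.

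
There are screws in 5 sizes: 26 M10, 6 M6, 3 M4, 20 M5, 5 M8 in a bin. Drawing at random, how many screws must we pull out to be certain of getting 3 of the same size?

The worst case takes 2 screws of each size without reaching 3 of any: 5 × 2 = 10.
The next screw must bring some size to 3, so 10 + 1 = 11.

11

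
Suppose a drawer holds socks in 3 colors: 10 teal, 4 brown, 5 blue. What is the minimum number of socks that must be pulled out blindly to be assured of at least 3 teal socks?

To avoid teal socks as long as possible, exhaust the other 2 colors first.
The worst case draws every non-teal sock first: 4 + 5 = 9.
The next 3 draws are then forced to be teal, giving 9 + 3 = 12.

12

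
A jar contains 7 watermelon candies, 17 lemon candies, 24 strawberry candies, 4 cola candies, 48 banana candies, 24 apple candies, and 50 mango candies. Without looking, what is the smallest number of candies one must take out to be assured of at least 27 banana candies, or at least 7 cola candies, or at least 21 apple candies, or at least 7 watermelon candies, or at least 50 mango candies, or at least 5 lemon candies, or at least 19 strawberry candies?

128

The worst case stops just short of every target: 6 watermelon, 4 lemon, 18 strawberry, all 4 cola, 26 banana, 20 apple, 49 mango — 6 + 4 + 18 + 4 + 26 + 20 + 49 = 127 candies.
One more candy must push some flavor to its target, so 127 + 1 = 128.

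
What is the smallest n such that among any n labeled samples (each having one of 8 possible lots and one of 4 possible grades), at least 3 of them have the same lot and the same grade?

65

There are 8 × 4 = 32 (lot, grade) combinations acting as pigeonholes.
With 32 × 2 = 64 labeled samples we could place exactly 2 in each, with no (lot, grade) pair reaching 3.
One more forces some (lot, grade) pair to hold 3, so 64 + 1 = 65.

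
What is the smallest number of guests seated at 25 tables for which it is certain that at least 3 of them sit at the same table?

There are 25 tables acting as pigeonholes.
With 25 × 2 = 50 guests we could place exactly 2 in each, with no class reaching 3.
One more forces some class to hold 3, so 50 + 1 = 51.

51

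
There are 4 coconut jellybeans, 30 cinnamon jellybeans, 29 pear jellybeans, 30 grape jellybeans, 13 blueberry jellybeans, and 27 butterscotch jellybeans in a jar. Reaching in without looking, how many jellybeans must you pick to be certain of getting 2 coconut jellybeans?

131

The worst case draws every non-coconut jellybean first: 30 + 29 + 30 + 13 + 27 = 129.
The next 2 draws are then forced to be coconut, giving 129 + 2 = 131.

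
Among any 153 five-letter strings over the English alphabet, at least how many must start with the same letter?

6

The 153 five-letter strings over the English alphabet fall into 26 possible first letters.
If each of the 26 possible first letters held at most 5, the total would be at most 26 × 5 = 130 < 153, a contradiction.
So at least one holds ⌈153/26⌉ = 6.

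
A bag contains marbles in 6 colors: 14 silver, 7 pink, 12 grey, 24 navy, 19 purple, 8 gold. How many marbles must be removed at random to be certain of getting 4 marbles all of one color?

19

The worst case takes 3 marbles of each color without reaching 4 of any: 6 × 3 = 18.
The next marble must bring some color to 4, so 18 + 1 = 19.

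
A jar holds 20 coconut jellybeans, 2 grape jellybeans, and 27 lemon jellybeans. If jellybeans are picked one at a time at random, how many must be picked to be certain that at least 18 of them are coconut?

47

To avoid coconut jellybeans as long as possible, exhaust the other 2 flavors first.
The worst case draws every non-coconut jellybean first: 2 + 27 = 29.
The next 18 draws are then forced to be coconut, giving 29 + 18 = 47.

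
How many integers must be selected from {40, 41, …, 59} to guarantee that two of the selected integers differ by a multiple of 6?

Group the integers by remainder mod 6; there are 6 residue classes, each nonempty in this range.
Choosing one from each class (6 integers) avoids any shared remainder.
One more choice must repeat a class, so two differ by a multiple of 6. Hence 6 + 1 = 7.

7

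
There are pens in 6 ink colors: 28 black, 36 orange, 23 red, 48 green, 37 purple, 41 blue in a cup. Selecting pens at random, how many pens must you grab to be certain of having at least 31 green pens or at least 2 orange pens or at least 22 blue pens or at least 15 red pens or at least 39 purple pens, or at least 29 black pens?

The worst case stops just short of every target: 28 black, 1 orange, 14 red, 30 green, all 37 purple, 21 blue — 28 + 1 + 14 + 30 + 37 + 21 = 131 pens.
One more pen must push some ink color to its target, so 131 + 1 = 132.

132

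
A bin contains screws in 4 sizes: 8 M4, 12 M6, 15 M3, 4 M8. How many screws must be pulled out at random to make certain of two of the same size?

Treat the 4 sizes as pigeonholes.
The worst case takes 1 screw of each size without reaching 2 of any: 4 × 1 = 4.
The next screw must bring some size to 2, so 4 + 1 = 5.

5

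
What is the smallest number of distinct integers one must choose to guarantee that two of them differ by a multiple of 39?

Two integers differ by a multiple of 39 exactly when they share a remainder mod 39.
There are 39 residue classes mod 39, so 39 integers can all lie in distinct classes.
One more integer must repeat a residue, giving a difference divisible by 39. So n = 39 + 1 = 40.

40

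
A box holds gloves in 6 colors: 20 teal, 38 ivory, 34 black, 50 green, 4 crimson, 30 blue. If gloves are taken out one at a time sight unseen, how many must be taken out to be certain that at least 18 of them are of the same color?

90

Treat the 6 colors as pigeonholes.
In the worst case we take at most 17 of each color, but all 4 crimson (fewer than 17), giving 17 + 17 + 17 + 17 + 4 + 17 = 89.
One more glove then forces some color to 18, so 89 + 1 = 90.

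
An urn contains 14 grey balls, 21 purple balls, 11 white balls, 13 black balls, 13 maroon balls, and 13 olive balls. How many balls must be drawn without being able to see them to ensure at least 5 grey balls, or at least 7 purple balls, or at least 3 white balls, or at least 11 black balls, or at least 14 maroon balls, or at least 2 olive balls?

Each of the 6 colors has its own threshold; avoid all of them simultaneously.
The worst case stops just short of every target: 4 grey, 6 purple, 2 white, 10 black, 13 maroon, 1 olive — 4 + 6 + 2 + 10 + 13 + 1 = 36 balls.
One more ball must push some color to its target, so 36 + 1 = 37.

37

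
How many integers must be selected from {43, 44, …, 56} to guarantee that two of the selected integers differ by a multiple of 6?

7

Group the integers by remainder mod 6; there are 6 residue classes, each nonempty in this range.
Choosing one from each class (6 integers) avoids any shared remainder.
One more choice must repeat a class, so two differ by a multiple of 6. Hence 6 + 1 = 7.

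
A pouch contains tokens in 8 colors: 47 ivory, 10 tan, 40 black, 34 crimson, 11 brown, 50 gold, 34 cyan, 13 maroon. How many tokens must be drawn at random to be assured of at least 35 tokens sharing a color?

205

In the worst case we take at most 34 of each color, but all 10 tan, all 11 brown, and all 13 maroon (fewer than 34), giving 34 + 10 + 34 + 34 + 11 + 34 + 34 + 13 = 204.
One more token then forces some color to 35, so 204 + 1 = 205.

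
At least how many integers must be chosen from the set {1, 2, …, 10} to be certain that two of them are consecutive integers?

Partition {1, …, 10} into 5 pairs: {1,2}, {3,4}, …, {9,10}.
Choosing 5 integers — say the 5 even numbers 2, 4, …, 10 — takes one from each pair and avoids the property.
Choosing 6 forces two into the same pair by pigeonhole, and those are consecutive. So 6.

6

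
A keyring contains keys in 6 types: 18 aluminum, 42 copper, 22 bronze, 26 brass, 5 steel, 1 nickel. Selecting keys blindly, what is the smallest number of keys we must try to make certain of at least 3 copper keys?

To avoid copper keys as long as possible, exhaust the other 5 types first.
The worst case draws every non-copper key first: 18 + 22 + 26 + 5 + 1 = 72.
The next 3 draws are then forced to be copper, giving 72 + 3 = 75.

75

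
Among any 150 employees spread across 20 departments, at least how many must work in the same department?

8

The 150 employees fall into 20 departments.
If each of the 20 departments held at most 7, the total would be at most 20 × 7 = 140 < 150, a contradiction.
So at least one holds ⌈150/20⌉ = 8.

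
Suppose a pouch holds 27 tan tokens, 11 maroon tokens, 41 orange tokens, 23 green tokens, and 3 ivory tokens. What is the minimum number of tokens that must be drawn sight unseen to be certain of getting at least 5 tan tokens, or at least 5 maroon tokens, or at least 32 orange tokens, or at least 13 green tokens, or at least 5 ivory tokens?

The worst case stops just short of every target: 4 tan, 4 maroon, 31 orange, 12 green, all 3 ivory — 4 + 4 + 31 + 12 + 3 = 54 tokens.
One more token must push some color to its target, so 54 + 1 = 55.

55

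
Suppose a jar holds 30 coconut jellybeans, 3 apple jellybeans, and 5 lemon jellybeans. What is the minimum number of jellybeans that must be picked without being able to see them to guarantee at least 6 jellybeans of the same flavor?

14

In the worst case we take at most 5 of each flavor, but all 3 apple (fewer than 5), giving 5 + 3 + 5 = 13.
One more jellybean then forces some flavor to 6, so 13 + 1 = 14.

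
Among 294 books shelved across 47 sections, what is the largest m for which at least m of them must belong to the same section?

If each of the 47 sections held at most 6, the total would be at most 47 × 6 = 282 < 294, a contradiction.
So at least one holds ⌈294/47⌉ = 7.

7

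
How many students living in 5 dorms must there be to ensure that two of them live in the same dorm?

There are 5 dorms acting as pigeonholes.
With 5 students we could place one in each, avoiding any repeat.
One more forces some class to hold 2, so 5 + 1 = 6.

6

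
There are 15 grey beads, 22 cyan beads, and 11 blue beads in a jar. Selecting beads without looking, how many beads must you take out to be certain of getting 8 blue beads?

The worst case draws every non-blue bead first: 15 + 22 = 37.
The next 8 draws are then forced to be blue, giving 37 + 8 = 45.

45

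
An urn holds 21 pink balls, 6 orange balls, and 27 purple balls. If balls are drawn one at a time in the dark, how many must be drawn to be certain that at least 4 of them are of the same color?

10

The worst case takes 3 balls of each color without reaching 4 of any: 3 × 3 = 9.
The next ball must bring some color to 4, so 9 + 1 = 10.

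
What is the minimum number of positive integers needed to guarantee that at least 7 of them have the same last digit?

There are 10 possible last digits acting as pigeonholes.
With 10 × 6 = 60 positive integers we could place exactly 6 in each, with no class reaching 7.
One more forces some class to hold 7, so 60 + 1 = 61.

61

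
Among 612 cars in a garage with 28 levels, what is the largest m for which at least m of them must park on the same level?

The 612 cars fall into 28 levels.
If each of the 28 levels held at most 21, the total would be at most 28 × 21 = 588 < 612, a contradiction.
So at least one holds ⌈612/28⌉ = 22.

22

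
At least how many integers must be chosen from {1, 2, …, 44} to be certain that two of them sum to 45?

23

Partition {1, …, 44} into 22 pairs: {1,44}, {2,43}, …, {22,23}.
Choosing 22 integers — say the integers 1 through 22 — takes one from each pair and avoids the property.
Choosing 23 forces two into the same pair by pigeonhole, and those sum to 45. So 23.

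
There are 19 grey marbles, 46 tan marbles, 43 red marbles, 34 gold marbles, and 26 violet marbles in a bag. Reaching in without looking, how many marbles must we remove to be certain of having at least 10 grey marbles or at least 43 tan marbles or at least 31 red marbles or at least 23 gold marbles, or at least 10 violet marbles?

The worst case stops just short of every target: 9 grey, 42 tan, 30 red, 22 gold, 9 violet — 9 + 42 + 30 + 22 + 9 = 112 marbles.
One more marble must push some color to its target, so 112 + 1 = 113.

113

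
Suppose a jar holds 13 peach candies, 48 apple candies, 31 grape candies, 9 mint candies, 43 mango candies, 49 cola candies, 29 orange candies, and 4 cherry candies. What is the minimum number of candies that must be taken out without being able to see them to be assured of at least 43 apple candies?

The worst case draws every non-apple candy first: 13 + 31 + 9 + 43 + 49 + 29 + 4 = 178.
The next 43 draws are then forced to be apple, giving 178 + 43 = 221.

221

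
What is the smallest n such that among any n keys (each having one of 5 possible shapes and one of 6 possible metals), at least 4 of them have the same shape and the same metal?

91

There are 5 × 6 = 30 (shape, metal) combinations acting as pigeonholes.
With 30 × 3 = 90 keys we could place exactly 3 in each, with no (shape, metal) pair reaching 4.
One more forces some (shape, metal) pair to hold 4, so 90 + 1 = 91.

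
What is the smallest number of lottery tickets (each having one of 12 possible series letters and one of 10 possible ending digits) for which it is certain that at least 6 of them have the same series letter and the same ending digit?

601

There are 12 × 10 = 120 (series letter, ending digit) combinations acting as pigeonholes.
With 120 × 5 = 600 lottery tickets we could place exactly 5 in each, with no (series letter, ending digit) pair reaching 6.
One more forces some (series letter, ending digit) pair to hold 6, so 600 + 1 = 601.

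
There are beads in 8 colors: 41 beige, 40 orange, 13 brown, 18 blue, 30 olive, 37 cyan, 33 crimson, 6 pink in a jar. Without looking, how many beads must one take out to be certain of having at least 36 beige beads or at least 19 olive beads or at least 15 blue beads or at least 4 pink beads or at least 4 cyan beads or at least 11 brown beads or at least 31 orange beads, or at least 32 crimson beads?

145

The worst case stops just short of every target: 35 beige, 30 orange, 10 brown, 14 blue, 18 olive, 3 cyan, 31 crimson, 3 pink — 35 + 30 + 10 + 14 + 18 + 3 + 31 + 3 = 144 beads.
One more bead must push some color to its target, so 144 + 1 = 145.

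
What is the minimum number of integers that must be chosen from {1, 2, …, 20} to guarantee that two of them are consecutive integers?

Partition {1, …, 20} into 10 pairs: {1,2}, {3,4}, …, {19,20}.
Choosing 10 integers — say the 10 even numbers 2, 4, …, 20 — takes one from each pair and avoids the property.
Choosing 11 forces two into the same pair by pigeonhole, and those are consecutive. So 11.

11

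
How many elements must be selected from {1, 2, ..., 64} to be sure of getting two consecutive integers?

Partition {1, …, 64} into 32 pairs: {1,2}, {3,4}, …, {63,64}.
Choosing 32 integers — say the 32 even numbers 2, 4, …, 64 — takes one from each pair and avoids the property.
Choosing 33 forces two into the same pair by pigeonhole, and those are consecutive. So 33.

33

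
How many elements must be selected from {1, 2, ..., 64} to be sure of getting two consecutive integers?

33

Partition {1, …, 64} into 32 pairs: {1,2}, {3,4}, …, {63,64}.
Choosing 32 integers — say the 32 even numbers 2, 4, …, 64 — takes one from each pair and avoids the property.
Choosing 33 forces two into the same pair by pigeonhole, and those are consecutive. So 33.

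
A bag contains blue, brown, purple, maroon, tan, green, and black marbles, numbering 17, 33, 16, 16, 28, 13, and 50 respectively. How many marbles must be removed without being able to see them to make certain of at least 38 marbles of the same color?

Treat the 7 colors as pigeonholes.
In the worst case we take at most 37 of each color, but all 17 blue, all 33 brown, all 16 purple, all 16 maroon, all 28 tan, and all 13 green (fewer than 37), giving 17 + 33 + 16 + 16 + 28 + 13 + 37 = 160.
One more marble then forces some color to 38, so 160 + 1 = 161.

161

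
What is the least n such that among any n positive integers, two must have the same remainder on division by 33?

Use the pigeonhole principle on residue classes: two integers differ by a multiple of 33 exactly when they share a remainder mod 33.
There are 33 residue classes mod 33, so 33 integers can all lie in distinct classes.
One more integer must repeat a residue, giving a difference divisible by 33. So n = 33 + 1 = 34.

34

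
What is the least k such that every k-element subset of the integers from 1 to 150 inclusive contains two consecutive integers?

Partition {1, …, 150} into 75 pairs: {1,2}, {3,4}, …, {149,150}.
Choosing 75 integers — say the 75 even numbers 2, 4, …, 150 — takes one from each pair and avoids the property.
Choosing 76 forces two into the same pair by pigeonhole, and those are consecutive. So 76.

76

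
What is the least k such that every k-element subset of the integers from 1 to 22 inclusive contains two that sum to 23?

Partition {1, …, 22} into 11 pairs: {1,22}, {2,21}, …, {11,12}.
Choosing 11 integers — say the integers 1 through 11 — takes one from each pair and avoids the property.
Choosing 12 forces two into the same pair by pigeonhole, and those sum to 23. So 12.

12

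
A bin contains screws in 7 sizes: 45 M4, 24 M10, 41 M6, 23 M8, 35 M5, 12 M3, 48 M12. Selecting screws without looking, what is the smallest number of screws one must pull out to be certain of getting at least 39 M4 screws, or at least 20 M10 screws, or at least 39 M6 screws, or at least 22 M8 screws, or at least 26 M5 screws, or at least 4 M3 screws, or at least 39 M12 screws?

Each of the 7 sizes has its own threshold; avoid all of them simultaneously.
The worst case stops just short of every target: 38 M4, 19 M10, 38 M6, 21 M8, 25 M5, 3 M3, 38 M12 — 38 + 19 + 38 + 21 + 25 + 3 + 38 = 182 screws.
One more screw must push some size to its target, so 182 + 1 = 183.

183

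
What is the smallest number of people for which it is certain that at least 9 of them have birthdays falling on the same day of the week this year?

57

There are 7 days of the week acting as pigeonholes.
With 7 × 8 = 56 people we could place exactly 8 in each, with no class reaching 9.
One more forces some class to hold 9, so 56 + 1 = 57.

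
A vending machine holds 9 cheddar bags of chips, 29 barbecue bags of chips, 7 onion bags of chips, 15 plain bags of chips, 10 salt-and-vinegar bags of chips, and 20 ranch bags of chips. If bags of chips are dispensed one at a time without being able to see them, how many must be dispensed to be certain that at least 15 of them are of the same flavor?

Treat the 6 flavors as pigeonholes.
In the worst case we take at most 14 of each flavor, but all 9 cheddar, all 7 onion, and all 10 salt-and-vinegar (fewer than 14), giving 9 + 14 + 7 + 14 + 10 + 14 = 68.
One more bag of chips then forces some flavor to 15, so 68 + 1 = 69.

69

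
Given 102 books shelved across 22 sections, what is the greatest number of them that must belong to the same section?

The 102 books fall into 22 sections.
If each of the 22 sections held at most 4, the total would be at most 22 × 4 = 88 < 102, a contradiction.
So at least one holds ⌈102/22⌉ = 5.

5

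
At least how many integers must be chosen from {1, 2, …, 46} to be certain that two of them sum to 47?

24

Partition {1, …, 46} into 23 pairs: {1,46}, {2,45}, …, {23,24}.
Choosing 23 integers — say the integers 1 through 23 — takes one from each pair and avoids the property.
Choosing 24 forces two into the same pair by pigeonhole, and those sum to 47. So 24.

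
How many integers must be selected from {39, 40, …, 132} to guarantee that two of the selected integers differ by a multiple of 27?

28

Group the integers by remainder mod 27; there are 27 residue classes, each nonempty in this range.
Choosing one from each class (27 integers) avoids any shared remainder.
One more choice must repeat a class, so two differ by a multiple of 27. Hence 27 + 1 = 28.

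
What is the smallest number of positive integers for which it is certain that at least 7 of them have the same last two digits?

There are 100 possible two-digit endings acting as pigeonholes.
With 100 × 6 = 600 positive integers we could place exactly 6 in each, with no class reaching 7.
One more forces some class to hold 7, so 600 + 1 = 601.

601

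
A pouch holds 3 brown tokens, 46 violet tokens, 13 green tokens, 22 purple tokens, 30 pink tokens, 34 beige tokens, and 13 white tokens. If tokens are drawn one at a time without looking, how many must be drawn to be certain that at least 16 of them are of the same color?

90

In the worst case we take at most 15 of each color, but all 3 brown, all 13 green, and all 13 white (fewer than 15), giving 3 + 15 + 13 + 15 + 15 + 15 + 13 = 89.
One more token then forces some color to 16, so 89 + 1 = 90.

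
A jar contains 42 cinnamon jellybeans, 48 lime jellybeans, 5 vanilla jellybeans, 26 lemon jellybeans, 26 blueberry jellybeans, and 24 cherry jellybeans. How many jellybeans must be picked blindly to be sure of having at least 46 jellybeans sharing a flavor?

169

In the worst case we take at most 45 of each flavor, but all 42 cinnamon, all 5 vanilla, all 26 lemon, all 26 blueberry, and all 24 cherry (fewer than 45), giving 42 + 45 + 5 + 26 + 26 + 24 = 168.
One more jellybean then forces some flavor to 46, so 168 + 1 = 169.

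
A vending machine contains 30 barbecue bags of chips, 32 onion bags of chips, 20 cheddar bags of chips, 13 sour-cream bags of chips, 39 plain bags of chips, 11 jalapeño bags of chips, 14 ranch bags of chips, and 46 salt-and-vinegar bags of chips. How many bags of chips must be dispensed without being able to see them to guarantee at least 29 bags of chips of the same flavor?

171

Treat the 8 flavors as pigeonholes.
In the worst case we take at most 28 of each flavor, but all 20 cheddar, all 13 sour-cream, all 11 jalapeño, and all 14 ranch (fewer than 28), giving 28 + 28 + 20 + 13 + 28 + 11 + 14 + 28 = 170.
One more bag of chips then forces some flavor to 29, so 170 + 1 = 171.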